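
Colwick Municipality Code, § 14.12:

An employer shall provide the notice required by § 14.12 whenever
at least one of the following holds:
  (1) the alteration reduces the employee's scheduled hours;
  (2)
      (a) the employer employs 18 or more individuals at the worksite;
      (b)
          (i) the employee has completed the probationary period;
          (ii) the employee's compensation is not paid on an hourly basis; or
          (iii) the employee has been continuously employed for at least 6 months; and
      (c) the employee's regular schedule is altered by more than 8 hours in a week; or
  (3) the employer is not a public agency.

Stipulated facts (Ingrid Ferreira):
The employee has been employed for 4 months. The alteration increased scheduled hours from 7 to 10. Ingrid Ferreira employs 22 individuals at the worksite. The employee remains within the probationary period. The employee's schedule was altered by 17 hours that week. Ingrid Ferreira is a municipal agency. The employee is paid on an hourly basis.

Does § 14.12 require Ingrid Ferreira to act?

No — not required.

(1) hours reduced — not met.
(a) ≥ 18 at site — holds.
(i) past probation — fails.
(ii) not (hourly-paid) — not met.
(iii) tenure ≥ 6 mo. — not satisfied.
(b) = F OR F OR F = false.
(c) schedule shift > 8h — met.
(2) = T AND F AND T = false.
(3) not (public agency) — fails.
Overall: F OR F OR F → false.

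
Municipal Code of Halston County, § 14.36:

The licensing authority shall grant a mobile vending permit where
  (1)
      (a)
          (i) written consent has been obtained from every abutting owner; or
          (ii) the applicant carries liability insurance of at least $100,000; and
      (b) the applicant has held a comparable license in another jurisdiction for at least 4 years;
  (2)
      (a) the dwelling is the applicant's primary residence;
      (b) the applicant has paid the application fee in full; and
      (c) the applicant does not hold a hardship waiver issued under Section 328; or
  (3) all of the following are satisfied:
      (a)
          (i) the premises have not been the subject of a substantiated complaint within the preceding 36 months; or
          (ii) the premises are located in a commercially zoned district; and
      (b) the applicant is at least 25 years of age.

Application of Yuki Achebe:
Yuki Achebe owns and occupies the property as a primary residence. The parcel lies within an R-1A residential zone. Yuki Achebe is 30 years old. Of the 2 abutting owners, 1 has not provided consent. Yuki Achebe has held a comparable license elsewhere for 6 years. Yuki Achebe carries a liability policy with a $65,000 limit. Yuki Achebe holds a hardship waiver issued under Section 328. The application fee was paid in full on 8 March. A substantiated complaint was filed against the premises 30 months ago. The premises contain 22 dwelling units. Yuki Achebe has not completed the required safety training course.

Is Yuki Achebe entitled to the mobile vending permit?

(i) all abutters consent — not met.
(ii) insurance ≥ $100,000 — not met.
(a) = F OR F = false.
(b) prior license ≥ 4 yr — satisfied.
So (1) is not satisfied (F AND T).
(a) primary residence — satisfied.
(b) fee paid — met.
(c) not (hardship waiver) — not met.
(2) = T AND T AND F = false.
(i) no complaint in 36 mo. — not met.
(ii) commercially zoned — not satisfied.
So (a) is not satisfied (F OR F).
(b) age ≥ 25 — satisfied.
(3) = F AND T = false.
So Overall is not satisfied (F OR F OR F).

No — denied.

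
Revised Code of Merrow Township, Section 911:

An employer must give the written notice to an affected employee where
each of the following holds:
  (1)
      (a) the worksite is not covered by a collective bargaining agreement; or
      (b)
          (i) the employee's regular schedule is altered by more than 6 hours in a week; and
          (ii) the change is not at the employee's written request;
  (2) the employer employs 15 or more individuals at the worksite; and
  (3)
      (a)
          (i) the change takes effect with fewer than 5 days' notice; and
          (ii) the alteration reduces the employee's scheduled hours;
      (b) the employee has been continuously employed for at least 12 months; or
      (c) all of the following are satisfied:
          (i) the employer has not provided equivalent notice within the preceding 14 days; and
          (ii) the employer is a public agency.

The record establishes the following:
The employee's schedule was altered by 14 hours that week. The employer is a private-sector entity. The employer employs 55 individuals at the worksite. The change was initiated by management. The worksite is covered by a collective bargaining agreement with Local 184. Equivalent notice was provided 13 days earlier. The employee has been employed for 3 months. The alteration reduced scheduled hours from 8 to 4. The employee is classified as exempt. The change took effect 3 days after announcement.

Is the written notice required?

Yes — required.

(a) no CBA — fails.
(i) schedule shift > 6h — holds.
(ii) not employee-requested — holds.
(b) = T AND T = true.
So (1) is satisfied (F OR T).
(2) ≥ 15 at site — satisfied.
(i) < 5 days' notice — holds.
(ii) hours reduced — met.
So (a) is satisfied (T AND T).
(b) tenure ≥ 12 mo. — fails.
(i) no recent notice — fails.
(ii) public agency — not satisfied.
(c) = F AND F = false.
(3) = T OR F OR F = true.
So Overall is satisfied (T AND T AND T).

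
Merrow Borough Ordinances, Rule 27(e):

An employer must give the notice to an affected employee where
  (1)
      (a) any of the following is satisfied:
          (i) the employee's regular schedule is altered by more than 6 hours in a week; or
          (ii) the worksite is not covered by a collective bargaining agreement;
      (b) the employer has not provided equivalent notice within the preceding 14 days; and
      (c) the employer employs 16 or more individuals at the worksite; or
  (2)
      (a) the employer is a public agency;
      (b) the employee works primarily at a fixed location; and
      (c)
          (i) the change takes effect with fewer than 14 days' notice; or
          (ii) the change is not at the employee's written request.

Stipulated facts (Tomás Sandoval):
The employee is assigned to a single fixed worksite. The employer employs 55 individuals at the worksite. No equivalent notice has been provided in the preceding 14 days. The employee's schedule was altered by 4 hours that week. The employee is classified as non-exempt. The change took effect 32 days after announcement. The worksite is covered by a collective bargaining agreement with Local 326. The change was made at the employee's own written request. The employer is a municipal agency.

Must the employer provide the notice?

No — not required.

(i) schedule shift > 6h — fails.
(ii) no CBA — not met.
So (a) is not satisfied (F OR F).
(b) no recent notice — satisfied.
(c) ≥ 16 at site — met.
(1) = F AND T AND T = false.
(a) public agency — holds.
(b) fixed location — satisfied.
(i) < 14 days' notice — fails.
(ii) not employee-requested — not satisfied.
(c) = F OR F = false.
(2): T AND T AND F → false.
So Overall is not satisfied (F OR F).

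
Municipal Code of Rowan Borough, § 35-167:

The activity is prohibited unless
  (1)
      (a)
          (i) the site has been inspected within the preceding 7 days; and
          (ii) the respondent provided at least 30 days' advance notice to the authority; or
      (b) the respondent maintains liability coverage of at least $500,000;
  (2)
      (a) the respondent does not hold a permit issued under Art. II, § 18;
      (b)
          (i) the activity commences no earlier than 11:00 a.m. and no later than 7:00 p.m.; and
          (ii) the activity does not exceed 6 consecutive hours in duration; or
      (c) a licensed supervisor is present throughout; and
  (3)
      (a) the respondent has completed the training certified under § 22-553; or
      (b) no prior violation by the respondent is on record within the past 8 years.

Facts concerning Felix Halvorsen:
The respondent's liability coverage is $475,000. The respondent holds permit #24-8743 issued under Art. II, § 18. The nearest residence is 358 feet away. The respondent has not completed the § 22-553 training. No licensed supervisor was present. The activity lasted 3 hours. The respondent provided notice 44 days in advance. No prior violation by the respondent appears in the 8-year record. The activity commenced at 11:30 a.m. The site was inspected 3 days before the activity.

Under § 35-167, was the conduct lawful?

(i) site inspected — met.
(ii) ≥30 days' notice — satisfied.
(a): T AND T → true.
(b) coverage ≥ $500,000 — fails.
(1) = T OR F = true.
(a) not (holds permit) — not met.
(i) start within hours — satisfied.
(ii) ≤ 6 hrs duration — satisfied.
(b) = T AND T = true.
(c) supervisor present — not satisfied.
(2): F OR T OR F → true.
(a) training certified — not satisfied.
(b) no prior violation — satisfied.
So (3) is satisfied (F OR T).
So Overall is satisfied (T AND T AND T).

Yes — lawful.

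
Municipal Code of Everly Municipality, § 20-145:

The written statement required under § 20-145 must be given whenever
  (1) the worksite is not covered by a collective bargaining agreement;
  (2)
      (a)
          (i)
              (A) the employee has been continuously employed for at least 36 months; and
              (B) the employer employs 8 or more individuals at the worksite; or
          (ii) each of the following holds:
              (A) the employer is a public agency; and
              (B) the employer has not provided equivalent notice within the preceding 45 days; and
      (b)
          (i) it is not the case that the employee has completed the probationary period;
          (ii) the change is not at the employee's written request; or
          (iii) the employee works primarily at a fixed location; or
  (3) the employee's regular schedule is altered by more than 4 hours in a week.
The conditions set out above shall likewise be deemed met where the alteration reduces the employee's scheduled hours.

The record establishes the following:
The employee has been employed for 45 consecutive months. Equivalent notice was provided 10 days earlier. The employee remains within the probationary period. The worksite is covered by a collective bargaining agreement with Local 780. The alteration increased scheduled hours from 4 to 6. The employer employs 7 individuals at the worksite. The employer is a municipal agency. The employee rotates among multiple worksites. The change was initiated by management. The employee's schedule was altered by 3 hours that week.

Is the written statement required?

No — not required.

(1) no CBA — not satisfied.
(A) tenure ≥ 36 mo. — satisfied.
(B) ≥ 8 at site — not satisfied.
(i) = T AND F = false.
(A) public agency — holds.
(B) no recent notice — fails.
So (ii) is not satisfied (T AND F).
So (a) is not satisfied (F OR F).
(i) not (past probation) — satisfied.
(ii) not employee-requested — holds.
(iii) fixed location — not met.
(b) = T OR T OR F = true.
So (2) is not satisfied (F AND T).
(3) schedule shift > 4h — not satisfied.
Overall: F OR F OR F → false.
Exception (hours reduced) — not satisfied.
Result: main false OR exception false → false.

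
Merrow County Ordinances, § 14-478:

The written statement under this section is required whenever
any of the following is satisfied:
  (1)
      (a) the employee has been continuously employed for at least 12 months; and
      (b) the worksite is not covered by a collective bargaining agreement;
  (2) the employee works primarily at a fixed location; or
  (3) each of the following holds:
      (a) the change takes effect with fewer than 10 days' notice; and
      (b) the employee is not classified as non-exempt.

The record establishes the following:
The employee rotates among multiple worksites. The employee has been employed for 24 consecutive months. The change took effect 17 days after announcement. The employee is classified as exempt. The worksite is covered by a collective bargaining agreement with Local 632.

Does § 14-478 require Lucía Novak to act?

(a) tenure ≥ 12 mo. — satisfied.
(b) no CBA — fails.
So (1) is not satisfied (T AND F).
(2) fixed location — not met.
(a) < 10 days' notice — not met.
(b) not (non-exempt) — holds.
(3): F AND T → false.
Overall: F OR F OR F → false.

No — not required.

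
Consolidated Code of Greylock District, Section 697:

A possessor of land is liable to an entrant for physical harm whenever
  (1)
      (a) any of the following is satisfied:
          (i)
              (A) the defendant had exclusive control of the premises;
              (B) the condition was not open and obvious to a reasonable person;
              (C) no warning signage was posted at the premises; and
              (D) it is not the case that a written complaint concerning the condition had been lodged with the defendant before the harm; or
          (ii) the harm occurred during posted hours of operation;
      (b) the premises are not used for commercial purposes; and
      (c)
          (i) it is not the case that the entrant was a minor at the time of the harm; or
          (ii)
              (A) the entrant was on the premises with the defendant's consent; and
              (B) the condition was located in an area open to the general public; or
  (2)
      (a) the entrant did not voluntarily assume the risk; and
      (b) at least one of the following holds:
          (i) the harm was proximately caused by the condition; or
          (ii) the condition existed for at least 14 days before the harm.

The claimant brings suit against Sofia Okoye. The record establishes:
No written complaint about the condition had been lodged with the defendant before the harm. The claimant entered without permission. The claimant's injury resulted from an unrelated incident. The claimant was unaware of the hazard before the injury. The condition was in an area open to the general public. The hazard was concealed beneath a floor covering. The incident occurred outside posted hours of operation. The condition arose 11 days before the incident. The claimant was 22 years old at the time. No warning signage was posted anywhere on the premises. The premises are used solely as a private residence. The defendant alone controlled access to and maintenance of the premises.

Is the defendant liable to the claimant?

(A) exclusive control — holds.
(B) not open/obvious — met.
(C) no signage posted — satisfied.
(D) not (complaint lodged) — satisfied.
(i): T AND T AND T AND T → true.
(ii) during posted hours — not satisfied.
So (a) is satisfied (T OR F).
(b) not (commercial use) — met.
(i) not (entrant a minor) — met.
(A) consent to enter — not satisfied.
(B) public area — satisfied.
(ii): F AND T → false.
(c) = T OR F = true.
So (1) is satisfied (T AND T AND T).
(a) no assumed risk — met.
(i) proximate cause — fails.
(ii) condition ≥14 days old — not met.
(b) = F OR F = false.
So (2) is not satisfied (T AND F).
Overall = T OR F = true.

Yes — liable.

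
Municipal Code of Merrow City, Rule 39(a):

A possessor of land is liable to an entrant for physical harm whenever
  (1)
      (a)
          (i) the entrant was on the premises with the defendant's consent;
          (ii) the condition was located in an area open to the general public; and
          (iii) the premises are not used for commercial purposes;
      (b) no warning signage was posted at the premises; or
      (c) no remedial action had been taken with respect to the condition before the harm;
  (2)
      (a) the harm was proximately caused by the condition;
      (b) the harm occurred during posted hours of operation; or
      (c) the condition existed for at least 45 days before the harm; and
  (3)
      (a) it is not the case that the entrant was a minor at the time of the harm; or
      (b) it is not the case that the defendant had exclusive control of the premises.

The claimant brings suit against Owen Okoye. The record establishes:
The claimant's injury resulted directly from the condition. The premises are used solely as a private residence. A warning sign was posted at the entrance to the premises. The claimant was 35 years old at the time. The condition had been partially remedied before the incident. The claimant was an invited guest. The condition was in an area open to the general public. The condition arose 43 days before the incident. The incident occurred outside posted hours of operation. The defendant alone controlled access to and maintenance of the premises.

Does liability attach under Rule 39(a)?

(i) consent to enter — met.
(ii) public area — satisfied.
(iii) not (commercial use) — satisfied.
(a): T AND T AND T → true.
(b) no signage posted — fails.
(c) no remedial action — fails.
(1) = T OR F OR F = true.
(a) proximate cause — met.
(b) during posted hours — not satisfied.
(c) condition ≥45 days old — not met.
(2): T OR F OR F → true.
(a) not (entrant a minor) — holds.
(b) not (exclusive control) — fails.
So (3) is satisfied (T OR F).
Overall = T AND T AND T = true.

Yes — liable.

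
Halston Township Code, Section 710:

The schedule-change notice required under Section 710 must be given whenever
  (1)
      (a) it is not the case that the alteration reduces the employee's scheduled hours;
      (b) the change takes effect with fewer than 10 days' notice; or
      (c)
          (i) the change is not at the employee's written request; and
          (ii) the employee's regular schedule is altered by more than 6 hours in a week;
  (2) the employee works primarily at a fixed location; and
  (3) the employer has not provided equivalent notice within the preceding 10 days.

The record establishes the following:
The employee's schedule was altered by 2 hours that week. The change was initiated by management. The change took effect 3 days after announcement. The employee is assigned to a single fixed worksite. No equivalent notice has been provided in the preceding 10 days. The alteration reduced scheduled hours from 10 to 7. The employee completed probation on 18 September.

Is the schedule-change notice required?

(a) not (hours reduced) — not met.
(b) < 10 days' notice — satisfied.
(i) not employee-requested — satisfied.
(ii) schedule shift > 6h — fails.
(c): T AND F → false.
(1): F OR T OR F → true.
(2) fixed location — satisfied.
(3) no recent notice — met.
So Overall is satisfied (T AND T AND T).

Yes — required.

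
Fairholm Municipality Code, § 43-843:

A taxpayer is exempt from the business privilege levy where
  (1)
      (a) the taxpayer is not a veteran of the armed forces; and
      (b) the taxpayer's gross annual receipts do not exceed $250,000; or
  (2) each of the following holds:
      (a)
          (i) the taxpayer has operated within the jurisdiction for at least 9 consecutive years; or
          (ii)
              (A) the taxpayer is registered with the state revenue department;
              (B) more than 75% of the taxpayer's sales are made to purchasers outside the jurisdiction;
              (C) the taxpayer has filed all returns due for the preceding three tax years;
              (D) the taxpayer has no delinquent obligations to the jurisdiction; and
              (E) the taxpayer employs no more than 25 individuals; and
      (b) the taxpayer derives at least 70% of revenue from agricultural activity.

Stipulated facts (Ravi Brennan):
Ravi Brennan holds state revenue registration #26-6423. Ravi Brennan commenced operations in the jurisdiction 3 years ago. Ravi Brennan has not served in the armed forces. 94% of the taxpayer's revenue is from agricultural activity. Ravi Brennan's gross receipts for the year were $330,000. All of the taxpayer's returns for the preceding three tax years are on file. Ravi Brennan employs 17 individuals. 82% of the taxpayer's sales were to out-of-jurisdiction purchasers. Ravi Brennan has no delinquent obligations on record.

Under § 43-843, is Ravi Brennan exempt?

Yes — exempt.

(a) not (veteran) — satisfied.
(b) receipts ≤ $250,000 — not met.
So (1) is not satisfied (T AND F).
(i) ≥ 9 yrs in jurisdiction — not met.
(A) state-registered — satisfied.
(B) >75% out-of-jur. sales — satisfied.
(C) returns current — satisfied.
(D) no delinquency — met.
(E) ≤ 25 employees — holds.
So (ii) is satisfied (T AND T AND T AND T AND T).
So (a) is satisfied (F OR T).
(b) ≥70% agricultural — satisfied.
So (2) is satisfied (T AND T).
Overall: F OR T → true.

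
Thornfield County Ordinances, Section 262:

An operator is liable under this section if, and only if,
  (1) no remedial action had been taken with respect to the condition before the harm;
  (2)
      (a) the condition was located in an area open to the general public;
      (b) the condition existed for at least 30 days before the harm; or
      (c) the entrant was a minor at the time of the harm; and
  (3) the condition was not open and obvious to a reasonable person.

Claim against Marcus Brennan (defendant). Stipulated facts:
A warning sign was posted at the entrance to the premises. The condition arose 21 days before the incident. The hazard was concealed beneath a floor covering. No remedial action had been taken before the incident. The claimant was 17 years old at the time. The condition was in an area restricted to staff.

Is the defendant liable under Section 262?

Yes — liable.

(1) no remedial action — satisfied.
(a) public area — not met.
(b) condition ≥30 days old — fails.
(c) entrant a minor — holds.
(2): F OR F OR T → true.
(3) not open/obvious — holds.
Overall: T AND T AND T → true.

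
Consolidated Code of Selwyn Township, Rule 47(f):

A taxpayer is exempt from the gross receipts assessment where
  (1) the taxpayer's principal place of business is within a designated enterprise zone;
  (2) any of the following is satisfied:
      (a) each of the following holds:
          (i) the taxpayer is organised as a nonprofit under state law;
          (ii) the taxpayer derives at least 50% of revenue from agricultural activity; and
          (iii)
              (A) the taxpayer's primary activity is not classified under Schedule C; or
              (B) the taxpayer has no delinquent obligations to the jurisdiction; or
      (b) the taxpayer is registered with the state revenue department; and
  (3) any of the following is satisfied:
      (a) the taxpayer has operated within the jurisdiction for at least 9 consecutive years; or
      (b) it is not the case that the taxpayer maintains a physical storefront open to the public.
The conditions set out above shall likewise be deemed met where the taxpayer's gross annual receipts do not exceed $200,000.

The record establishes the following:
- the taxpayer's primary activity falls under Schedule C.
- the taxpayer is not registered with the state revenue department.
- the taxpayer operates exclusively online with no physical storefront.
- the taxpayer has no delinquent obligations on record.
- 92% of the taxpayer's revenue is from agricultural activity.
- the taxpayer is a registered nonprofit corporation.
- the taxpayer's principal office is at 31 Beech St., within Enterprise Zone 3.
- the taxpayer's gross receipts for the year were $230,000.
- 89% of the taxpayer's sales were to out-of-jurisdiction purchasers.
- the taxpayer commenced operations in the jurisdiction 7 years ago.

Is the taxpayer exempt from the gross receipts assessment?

(1) in enterprise zone — holds.
(i) nonprofit — met.
(ii) ≥50% agricultural — satisfied.
(A) not (Schedule C activity) — not satisfied.
(B) no delinquency — satisfied.
So (iii) is satisfied (F OR T).
(a): T AND T AND T → true.
(b) state-registered — not satisfied.
(2) = T OR F = true.
(a) ≥ 9 yrs in jurisdiction — fails.
(b) not (has storefront) — holds.
(3) = F OR T = true.
Overall = T AND T AND T = true.
Exception (receipts ≤ $200,000) — not satisfied.
Result: main true OR exception false → true.

Yes — exempt.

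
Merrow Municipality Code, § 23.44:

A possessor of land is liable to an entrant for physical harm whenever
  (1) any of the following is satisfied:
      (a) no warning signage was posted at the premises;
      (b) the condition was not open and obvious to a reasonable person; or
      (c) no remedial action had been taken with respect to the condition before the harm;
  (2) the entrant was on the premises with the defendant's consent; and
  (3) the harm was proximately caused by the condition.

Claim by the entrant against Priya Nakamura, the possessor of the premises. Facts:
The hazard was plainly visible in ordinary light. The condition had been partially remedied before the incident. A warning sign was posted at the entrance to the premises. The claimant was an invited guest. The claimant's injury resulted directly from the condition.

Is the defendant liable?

(a) no signage posted — not satisfied.
(b) not open/obvious — not satisfied.
(c) no remedial action — not met.
(1) = F OR F OR F = false.
(2) consent to enter — holds.
(3) proximate cause — met.
Overall: F AND T AND T → false.

No — not liable.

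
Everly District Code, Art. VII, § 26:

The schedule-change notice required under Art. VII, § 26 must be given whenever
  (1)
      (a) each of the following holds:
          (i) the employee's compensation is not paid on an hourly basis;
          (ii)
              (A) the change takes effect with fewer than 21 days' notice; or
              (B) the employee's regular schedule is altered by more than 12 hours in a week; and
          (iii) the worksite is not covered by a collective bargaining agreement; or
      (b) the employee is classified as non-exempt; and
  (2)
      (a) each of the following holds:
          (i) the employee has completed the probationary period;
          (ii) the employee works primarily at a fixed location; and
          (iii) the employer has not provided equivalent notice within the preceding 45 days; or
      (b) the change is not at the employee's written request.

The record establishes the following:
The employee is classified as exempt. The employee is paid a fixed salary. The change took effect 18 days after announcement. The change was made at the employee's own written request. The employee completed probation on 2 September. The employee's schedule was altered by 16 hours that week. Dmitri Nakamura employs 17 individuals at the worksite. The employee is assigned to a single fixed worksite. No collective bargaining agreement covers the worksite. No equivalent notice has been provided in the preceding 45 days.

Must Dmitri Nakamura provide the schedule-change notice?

(i) not (hourly-paid) — met.
(A) < 21 days' notice — met.
(B) schedule shift > 12h — satisfied.
(ii): T OR T → true.
(iii) no CBA — met.
(a) = T AND T AND T = true.
(b) non-exempt — not satisfied.
So (1) is satisfied (T OR F).
(i) past probation — holds.
(ii) fixed location — holds.
(iii) no recent notice — satisfied.
(a): T AND T AND T → true.
(b) not employee-requested — not satisfied.
(2): T OR F → true.
Overall = T AND T = true.

Yes — required.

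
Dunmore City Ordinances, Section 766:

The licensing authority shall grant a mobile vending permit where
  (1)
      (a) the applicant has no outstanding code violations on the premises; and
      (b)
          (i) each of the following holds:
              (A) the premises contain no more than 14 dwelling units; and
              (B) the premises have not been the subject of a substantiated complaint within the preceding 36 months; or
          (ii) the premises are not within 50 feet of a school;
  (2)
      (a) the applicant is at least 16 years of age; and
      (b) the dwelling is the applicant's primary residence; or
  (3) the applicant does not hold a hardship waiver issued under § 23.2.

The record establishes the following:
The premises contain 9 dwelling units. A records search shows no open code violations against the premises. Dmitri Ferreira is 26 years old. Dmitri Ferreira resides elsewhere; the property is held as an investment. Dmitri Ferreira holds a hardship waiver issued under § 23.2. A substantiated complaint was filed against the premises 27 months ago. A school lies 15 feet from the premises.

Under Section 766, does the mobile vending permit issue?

(a) no code violations — met.
(A) ≤ 14 units — met.
(B) no complaint in 36 mo. — fails.
(i) = T AND F = false.
(ii) ≥50 ft from school — not satisfied.
So (b) is not satisfied (F OR F).
(1) = T AND F = false.
(a) age ≥ 16 — met.
(b) primary residence — fails.
(2): T AND F → false.
(3) not (hardship waiver) — fails.
Overall: F OR F OR F → false.

No — denied.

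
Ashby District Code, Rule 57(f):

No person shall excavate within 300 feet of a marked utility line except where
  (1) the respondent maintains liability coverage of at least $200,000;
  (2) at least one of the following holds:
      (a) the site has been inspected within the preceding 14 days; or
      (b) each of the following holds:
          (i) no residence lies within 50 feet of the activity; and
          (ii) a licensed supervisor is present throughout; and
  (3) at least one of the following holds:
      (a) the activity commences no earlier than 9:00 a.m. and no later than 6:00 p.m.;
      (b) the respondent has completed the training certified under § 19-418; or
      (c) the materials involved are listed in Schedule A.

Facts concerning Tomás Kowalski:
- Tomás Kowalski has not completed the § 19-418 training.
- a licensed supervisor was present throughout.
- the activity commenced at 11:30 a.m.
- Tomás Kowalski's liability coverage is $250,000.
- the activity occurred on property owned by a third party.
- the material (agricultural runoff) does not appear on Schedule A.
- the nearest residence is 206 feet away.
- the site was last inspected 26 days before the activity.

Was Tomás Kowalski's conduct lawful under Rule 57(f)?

Yes — lawful.

(1) coverage ≥ $200,000 — met.
(a) site inspected — not met.
(i) no residence in 50 ft — met.
(ii) supervisor present — holds.
(b) = T AND T = true.
(2) = F OR T = true.
(a) start within hours — met.
(b) training certified — not met.
(c) Schedule A material — not met.
(3) = T OR F OR F = true.
Overall: T AND T AND T → true.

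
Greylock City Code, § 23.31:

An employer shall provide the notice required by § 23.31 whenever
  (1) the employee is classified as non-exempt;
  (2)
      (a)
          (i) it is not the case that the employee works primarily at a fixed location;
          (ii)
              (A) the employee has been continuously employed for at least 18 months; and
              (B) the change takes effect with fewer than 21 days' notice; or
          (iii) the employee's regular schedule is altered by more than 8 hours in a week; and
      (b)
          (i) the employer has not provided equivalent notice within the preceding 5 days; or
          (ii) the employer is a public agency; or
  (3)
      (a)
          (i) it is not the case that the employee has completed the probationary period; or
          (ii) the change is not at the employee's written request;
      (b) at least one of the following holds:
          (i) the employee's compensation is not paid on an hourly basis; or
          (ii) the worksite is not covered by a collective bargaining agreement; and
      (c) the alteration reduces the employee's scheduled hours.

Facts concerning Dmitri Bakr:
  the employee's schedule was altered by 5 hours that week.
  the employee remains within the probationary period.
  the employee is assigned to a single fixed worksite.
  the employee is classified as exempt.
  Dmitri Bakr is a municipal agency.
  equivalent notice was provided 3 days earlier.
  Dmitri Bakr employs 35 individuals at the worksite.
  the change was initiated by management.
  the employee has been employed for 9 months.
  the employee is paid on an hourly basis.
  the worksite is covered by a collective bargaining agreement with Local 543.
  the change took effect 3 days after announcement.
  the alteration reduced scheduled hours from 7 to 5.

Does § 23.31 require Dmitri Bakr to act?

(1) non-exempt — fails.
(i) not (fixed location) — not met.
(A) tenure ≥ 18 mo. — fails.
(B) < 21 days' notice — met.
(ii) = F AND T = false.
(iii) schedule shift > 8h — not met.
(a) = F OR F OR F = false.
(i) no recent notice — fails.
(ii) public agency — satisfied.
(b): F OR T → true.
(2): F AND T → false.
(i) not (past probation) — met.
(ii) not employee-requested — met.
(a) = T OR T = true.
(i) not (hourly-paid) — not satisfied.
(ii) no CBA — fails.
(b) = F OR F = false.
(c) hours reduced — met.
(3) = T AND F AND T = false.
Overall: F OR F OR F → false.

No — not required.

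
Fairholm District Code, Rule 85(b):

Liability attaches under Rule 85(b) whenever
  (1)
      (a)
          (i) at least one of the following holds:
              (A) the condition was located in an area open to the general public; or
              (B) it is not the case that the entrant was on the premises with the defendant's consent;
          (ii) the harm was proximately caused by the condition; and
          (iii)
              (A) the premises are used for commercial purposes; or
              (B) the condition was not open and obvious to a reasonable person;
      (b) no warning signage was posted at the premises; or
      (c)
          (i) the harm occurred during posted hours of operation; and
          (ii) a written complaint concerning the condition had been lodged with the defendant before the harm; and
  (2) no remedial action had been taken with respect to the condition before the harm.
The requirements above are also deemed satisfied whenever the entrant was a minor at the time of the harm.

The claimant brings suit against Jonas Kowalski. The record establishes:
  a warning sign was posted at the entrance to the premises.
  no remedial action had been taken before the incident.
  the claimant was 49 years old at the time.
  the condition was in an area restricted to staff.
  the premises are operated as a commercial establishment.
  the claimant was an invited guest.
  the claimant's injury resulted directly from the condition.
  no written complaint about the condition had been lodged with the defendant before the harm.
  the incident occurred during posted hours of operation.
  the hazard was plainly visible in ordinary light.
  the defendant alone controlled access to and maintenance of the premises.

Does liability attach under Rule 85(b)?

No — not liable.

(A) public area — not satisfied.
(B) not (consent to enter) — not met.
(i) = F OR F = false.
(ii) proximate cause — met.
(A) commercial use — holds.
(B) not open/obvious — not satisfied.
(iii): T OR F → true.
So (a) is not satisfied (F AND T AND T).
(b) no signage posted — not met.
(i) during posted hours — met.
(ii) complaint lodged — not met.
(c) = T AND F = false.
(1) = F OR F OR F = false.
(2) no remedial action — holds.
Overall: F AND T → false.
Exception (entrant a minor) — not satisfied.
Result: main false OR exception false → false.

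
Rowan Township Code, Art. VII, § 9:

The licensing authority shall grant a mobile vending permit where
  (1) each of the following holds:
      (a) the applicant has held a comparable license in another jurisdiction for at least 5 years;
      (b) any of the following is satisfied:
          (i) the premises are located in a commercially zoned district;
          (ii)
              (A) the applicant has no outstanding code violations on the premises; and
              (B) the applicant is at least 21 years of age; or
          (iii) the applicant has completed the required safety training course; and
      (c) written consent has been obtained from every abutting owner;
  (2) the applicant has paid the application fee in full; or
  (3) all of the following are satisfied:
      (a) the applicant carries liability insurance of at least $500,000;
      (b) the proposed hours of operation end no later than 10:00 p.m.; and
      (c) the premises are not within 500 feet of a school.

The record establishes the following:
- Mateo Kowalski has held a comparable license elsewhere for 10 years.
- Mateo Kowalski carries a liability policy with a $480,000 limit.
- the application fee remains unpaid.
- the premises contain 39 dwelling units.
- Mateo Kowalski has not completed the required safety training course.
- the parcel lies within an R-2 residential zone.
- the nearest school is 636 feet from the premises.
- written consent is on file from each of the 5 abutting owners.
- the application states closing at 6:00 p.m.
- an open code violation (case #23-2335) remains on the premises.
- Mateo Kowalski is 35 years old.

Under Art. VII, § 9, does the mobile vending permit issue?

No — denied.

(a) prior license ≥ 5 yr — satisfied.
(i) commercially zoned — not satisfied.
(A) no code violations — fails.
(B) age ≥ 21 — met.
(ii): F AND T → false.
(iii) safety training — not met.
So (b) is not satisfied (F OR F OR F).
(c) all abutters consent — holds.
(1) = T AND F AND T = false.
(2) fee paid — not met.
(a) insurance ≥ $500,000 — not satisfied.
(b) closes by 10 p.m. — satisfied.
(c) ≥500 ft from school — satisfied.
So (3) is not satisfied (F AND T AND T).
So Overall is not satisfied (F OR F OR F).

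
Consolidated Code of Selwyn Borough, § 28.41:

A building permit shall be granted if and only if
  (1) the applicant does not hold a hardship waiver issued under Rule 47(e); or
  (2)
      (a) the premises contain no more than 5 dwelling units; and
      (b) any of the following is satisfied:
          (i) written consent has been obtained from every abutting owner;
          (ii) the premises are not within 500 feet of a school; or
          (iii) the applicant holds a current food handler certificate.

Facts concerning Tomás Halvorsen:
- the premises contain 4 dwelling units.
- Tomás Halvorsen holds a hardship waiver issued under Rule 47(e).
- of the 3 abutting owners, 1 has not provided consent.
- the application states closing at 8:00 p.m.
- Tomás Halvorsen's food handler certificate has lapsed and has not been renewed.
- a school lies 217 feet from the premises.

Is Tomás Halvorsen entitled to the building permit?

No — denied.

(1) not (hardship waiver) — not satisfied.
(a) ≤ 5 units — met.
(i) all abutters consent — not met.
(ii) ≥500 ft from school — not satisfied.
(iii) food handler cert. — not met.
(b): F OR F OR F → false.
(2) = T AND F = false.
Overall: F OR F → false.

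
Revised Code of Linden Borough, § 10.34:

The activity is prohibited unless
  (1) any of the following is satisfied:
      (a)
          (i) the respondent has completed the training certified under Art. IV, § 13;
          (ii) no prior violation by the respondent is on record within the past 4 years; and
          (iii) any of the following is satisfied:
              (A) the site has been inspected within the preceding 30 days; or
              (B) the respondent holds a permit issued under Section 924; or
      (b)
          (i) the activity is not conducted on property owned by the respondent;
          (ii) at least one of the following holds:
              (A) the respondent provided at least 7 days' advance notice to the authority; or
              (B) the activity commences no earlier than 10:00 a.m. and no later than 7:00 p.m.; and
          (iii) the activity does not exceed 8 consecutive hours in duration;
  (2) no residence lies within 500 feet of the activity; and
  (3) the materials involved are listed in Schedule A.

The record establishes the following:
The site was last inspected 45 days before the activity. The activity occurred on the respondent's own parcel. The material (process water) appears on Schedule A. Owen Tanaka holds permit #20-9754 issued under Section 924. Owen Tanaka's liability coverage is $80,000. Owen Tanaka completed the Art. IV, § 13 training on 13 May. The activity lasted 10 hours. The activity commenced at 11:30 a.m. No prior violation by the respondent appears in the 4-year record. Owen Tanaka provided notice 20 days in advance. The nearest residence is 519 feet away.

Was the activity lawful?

(i) training certified — met.
(ii) no prior violation — satisfied.
(A) site inspected — not satisfied.
(B) holds permit — met.
(iii): F OR T → true.
So (a) is satisfied (T AND T AND T).
(i) not (own property) — fails.
(A) ≥7 days' notice — met.
(B) start within hours — satisfied.
(ii): T OR T → true.
(iii) ≤ 8 hrs duration — fails.
So (b) is not satisfied (F AND T AND F).
So (1) is satisfied (T OR F).
(2) no residence in 500 ft — satisfied.
(3) Schedule A material — met.
So Overall is satisfied (T AND T AND T).

Yes — lawful.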